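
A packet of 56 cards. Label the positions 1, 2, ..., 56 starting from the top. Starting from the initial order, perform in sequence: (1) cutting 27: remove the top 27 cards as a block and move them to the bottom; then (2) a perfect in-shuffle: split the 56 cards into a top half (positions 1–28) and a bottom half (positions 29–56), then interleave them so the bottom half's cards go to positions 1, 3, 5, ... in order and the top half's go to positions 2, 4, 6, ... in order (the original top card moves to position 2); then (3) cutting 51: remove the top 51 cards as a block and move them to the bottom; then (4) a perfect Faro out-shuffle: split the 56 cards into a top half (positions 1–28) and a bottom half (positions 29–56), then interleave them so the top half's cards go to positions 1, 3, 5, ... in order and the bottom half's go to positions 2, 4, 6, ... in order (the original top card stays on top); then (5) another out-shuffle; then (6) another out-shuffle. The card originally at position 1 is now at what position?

2

Track the card from position 1 forward through each operation:
  after op 1 (cut 27): 1 → 30
  after op 2 (in-shuffle): 30 → 3
  after op 3 (cut 51): 3 → 8
  after op 4 (out-shuffle): 8 → 15
  after op 5 (out-shuffle): 15 → 29
  after op 6 (out-shuffle): 29 → 2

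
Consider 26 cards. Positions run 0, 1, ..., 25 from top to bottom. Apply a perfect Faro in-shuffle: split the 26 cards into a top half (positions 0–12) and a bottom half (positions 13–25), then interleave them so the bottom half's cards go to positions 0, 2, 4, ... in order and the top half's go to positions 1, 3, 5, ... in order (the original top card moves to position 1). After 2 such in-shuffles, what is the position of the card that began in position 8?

8

Track the card's position through each in-shuffle:
8 → 17 → 8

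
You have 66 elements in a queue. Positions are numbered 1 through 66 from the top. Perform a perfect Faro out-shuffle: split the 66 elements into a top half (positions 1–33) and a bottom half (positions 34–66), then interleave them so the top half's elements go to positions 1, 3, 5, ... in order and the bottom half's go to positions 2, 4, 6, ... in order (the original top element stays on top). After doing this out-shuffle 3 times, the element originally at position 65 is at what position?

Track the element's position through each out-shuffle:
65 → 64 → 62 → 58

58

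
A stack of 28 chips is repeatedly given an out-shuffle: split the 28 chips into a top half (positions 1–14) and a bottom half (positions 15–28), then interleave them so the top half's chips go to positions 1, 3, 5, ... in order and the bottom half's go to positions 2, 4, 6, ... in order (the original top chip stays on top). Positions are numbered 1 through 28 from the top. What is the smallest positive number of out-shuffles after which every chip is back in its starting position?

18

The out-shuffle permutes the 28 positions with cycle lengths [1, 1, 2, 6, 18].
Every chip is home exactly when every cycle has completed a whole number of laps, i.e. after lcm(1, 2, 6, 18) = 18 out-shuffles.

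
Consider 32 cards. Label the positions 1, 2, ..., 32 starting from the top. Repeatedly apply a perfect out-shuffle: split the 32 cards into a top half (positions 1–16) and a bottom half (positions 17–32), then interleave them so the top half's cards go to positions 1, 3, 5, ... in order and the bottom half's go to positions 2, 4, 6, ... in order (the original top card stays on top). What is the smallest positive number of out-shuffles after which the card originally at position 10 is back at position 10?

5

Follow position 10 under repeated out-shuffles:
10 → 19 → 6 → 11 → 21 → 10
It first returns after 5 out-shuffles.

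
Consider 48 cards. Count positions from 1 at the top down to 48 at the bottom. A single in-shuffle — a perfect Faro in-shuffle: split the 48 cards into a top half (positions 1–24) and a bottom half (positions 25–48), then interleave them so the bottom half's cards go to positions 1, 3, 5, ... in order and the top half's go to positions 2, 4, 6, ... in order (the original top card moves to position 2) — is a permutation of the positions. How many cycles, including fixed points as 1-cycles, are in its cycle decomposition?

Trace each unvisited position around until it returns:
(1 2 4 8 16 32 ... len 21) (3 6 12 24 48 47 ... len 21) (7 14 28) (21 42 35)
4 cycles in total.

4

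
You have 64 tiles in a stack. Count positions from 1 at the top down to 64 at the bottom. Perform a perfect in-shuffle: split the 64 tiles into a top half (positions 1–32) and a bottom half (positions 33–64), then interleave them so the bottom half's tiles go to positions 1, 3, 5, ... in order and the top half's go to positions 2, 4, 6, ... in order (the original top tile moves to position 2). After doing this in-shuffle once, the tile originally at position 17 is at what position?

34

Track the tile's position through each in-shuffle:
17 → 34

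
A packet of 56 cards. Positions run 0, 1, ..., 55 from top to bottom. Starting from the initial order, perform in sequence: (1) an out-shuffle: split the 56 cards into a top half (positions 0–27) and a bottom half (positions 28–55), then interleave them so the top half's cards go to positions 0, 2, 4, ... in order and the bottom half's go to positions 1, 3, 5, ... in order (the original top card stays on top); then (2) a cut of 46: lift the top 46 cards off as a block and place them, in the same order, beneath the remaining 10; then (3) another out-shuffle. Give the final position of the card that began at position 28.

22

Track the card from position 28 forward through each operation:
  after op 1 (out-shuffle): 28 → 1
  after op 2 (cut 46): 1 → 11
  after op 3 (out-shuffle): 11 → 22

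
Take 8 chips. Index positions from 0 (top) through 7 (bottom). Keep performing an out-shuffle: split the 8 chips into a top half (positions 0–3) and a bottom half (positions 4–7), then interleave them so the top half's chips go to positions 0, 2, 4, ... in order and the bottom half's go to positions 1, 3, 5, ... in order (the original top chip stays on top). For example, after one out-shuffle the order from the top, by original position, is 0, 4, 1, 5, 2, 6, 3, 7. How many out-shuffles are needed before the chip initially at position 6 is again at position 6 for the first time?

Follow position 6 under repeated out-shuffles:
6 → 5 → 3 → 6
It first returns after 3 out-shuffles.

3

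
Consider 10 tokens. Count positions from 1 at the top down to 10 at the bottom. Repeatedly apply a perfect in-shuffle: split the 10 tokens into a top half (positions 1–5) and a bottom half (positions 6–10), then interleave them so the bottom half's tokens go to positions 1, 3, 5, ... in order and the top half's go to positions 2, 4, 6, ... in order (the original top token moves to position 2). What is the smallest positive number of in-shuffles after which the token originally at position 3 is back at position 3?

Follow position 3 under repeated in-shuffles:
3 → 6 → 1 → 2 → 4 → 8 → 5 → 10 → 9 → 7 → 3
It first returns after 10 in-shuffles.

10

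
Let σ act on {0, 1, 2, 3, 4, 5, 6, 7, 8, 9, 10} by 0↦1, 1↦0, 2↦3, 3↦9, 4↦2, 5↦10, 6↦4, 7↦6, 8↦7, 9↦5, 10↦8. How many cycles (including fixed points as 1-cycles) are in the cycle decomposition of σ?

Cycle decomposition: (0 1) (2 3 9 5 10 8 7 6 4).
2 cycles.

2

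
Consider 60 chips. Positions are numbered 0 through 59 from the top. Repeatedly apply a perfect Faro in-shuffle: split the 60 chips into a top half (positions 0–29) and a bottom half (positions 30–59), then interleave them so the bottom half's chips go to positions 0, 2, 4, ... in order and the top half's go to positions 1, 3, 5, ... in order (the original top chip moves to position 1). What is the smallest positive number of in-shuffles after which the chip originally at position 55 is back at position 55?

60

Follow position 55 under repeated in-shuffles:
55 → 50 → 40 → 20 → 41 → 22 → 45 → 30 → ... → 55 (length 60)
It first returns after 60 in-shuffles.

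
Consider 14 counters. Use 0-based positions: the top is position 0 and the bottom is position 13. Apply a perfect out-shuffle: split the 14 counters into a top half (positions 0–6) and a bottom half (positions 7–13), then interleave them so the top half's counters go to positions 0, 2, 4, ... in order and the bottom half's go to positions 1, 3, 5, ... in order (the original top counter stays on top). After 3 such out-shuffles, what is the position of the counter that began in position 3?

Track the counter's position through each out-shuffle:
3 → 6 → 12 → 11

11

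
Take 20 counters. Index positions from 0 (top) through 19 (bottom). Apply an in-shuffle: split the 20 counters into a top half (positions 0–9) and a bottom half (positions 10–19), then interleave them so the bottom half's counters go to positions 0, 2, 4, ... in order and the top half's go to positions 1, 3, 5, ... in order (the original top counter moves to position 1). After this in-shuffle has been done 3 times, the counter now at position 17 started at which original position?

17

Work backwards from position 17, undoing one in-shuffle at a time:
17 ← 8 ← 14 ← 17
So the counter now at position 17 started at position 17.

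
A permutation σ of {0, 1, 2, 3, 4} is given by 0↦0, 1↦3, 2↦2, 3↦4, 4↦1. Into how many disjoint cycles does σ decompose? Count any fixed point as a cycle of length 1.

Cycle decomposition: (0) (1 3 4) (2).
3 cycles.

3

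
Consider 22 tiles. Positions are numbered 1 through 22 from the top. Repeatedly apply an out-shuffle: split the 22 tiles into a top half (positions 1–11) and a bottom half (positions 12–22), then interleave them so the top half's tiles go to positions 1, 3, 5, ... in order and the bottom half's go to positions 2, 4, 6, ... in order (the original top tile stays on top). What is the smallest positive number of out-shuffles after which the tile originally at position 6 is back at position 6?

Follow position 6 under repeated out-shuffles:
6 → 11 → 21 → 20 → 18 → 14 → 6
It first returns after 6 out-shuffles.

6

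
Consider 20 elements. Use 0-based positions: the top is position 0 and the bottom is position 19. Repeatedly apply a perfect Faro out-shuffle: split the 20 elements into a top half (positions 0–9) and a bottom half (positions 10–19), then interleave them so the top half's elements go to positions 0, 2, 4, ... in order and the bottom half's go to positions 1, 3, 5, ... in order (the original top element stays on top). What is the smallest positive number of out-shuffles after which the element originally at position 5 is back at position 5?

Follow position 5 under repeated out-shuffles:
5 → 10 → 1 → 2 → 4 → 8 → 16 → 13 → 7 → 14 → 9 → 18 → 17 → 15 → 11 → 3 → 6 → 12 → 5
It first returns after 18 out-shuffles.

18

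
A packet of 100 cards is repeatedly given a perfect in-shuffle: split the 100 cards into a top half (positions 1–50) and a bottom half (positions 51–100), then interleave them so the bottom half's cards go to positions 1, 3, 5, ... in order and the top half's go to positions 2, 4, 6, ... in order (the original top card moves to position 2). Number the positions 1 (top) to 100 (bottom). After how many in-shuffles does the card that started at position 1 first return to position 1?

100

Follow position 1 under repeated in-shuffles:
1 → 2 → 4 → 8 → 16 → 32 → 64 → 27 → ... → 1 (length 100)
It first returns after 100 in-shuffles.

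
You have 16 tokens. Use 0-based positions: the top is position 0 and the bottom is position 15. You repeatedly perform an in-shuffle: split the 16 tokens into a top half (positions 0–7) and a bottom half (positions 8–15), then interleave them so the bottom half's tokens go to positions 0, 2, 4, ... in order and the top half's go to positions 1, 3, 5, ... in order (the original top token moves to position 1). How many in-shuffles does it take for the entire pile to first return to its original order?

8

The in-shuffle permutes the 16 positions with cycle lengths [8, 8].
Every token is home exactly when every cycle has completed a whole number of laps, i.e. after lcm(8) = 8 in-shuffles.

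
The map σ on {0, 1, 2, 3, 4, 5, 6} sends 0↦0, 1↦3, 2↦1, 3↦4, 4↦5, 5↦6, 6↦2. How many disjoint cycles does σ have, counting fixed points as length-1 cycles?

Cycle decomposition: (0) (1 3 4 5 6 2).
2 cycles.

2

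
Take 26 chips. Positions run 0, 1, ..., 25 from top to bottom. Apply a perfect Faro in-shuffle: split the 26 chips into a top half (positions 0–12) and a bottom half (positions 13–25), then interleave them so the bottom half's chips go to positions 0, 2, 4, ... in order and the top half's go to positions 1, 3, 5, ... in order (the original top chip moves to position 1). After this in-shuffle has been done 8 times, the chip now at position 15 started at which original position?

21

Work backwards from position 15, undoing one in-shuffle at a time:
15 ← 7 ← 3 ← 1 ← 0 ← 13 ← 6 ← 16 ← 21
So the chip now at position 15 started at position 21.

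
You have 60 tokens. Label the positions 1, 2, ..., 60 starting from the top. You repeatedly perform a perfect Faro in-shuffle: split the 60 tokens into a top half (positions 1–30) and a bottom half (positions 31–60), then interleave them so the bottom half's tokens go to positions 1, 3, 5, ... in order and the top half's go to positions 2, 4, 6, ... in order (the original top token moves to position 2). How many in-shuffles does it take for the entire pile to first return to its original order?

60

The in-shuffle permutes the 60 positions with cycle lengths [60].
Every token is home exactly when every cycle has completed a whole number of laps, i.e. after lcm(60) = 60 in-shuffles.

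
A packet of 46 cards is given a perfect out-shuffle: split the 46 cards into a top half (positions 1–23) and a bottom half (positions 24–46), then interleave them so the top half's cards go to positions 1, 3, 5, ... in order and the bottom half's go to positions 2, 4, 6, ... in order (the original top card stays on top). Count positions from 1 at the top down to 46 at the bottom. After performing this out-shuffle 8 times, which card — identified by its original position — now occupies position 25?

25

Work backwards from position 25, undoing one out-shuffle at a time:
25 ← 13 ← 7 ← 4 ← 25 ← 13 ← 7 ← 4 ← 25
So the card now at position 25 started at position 25.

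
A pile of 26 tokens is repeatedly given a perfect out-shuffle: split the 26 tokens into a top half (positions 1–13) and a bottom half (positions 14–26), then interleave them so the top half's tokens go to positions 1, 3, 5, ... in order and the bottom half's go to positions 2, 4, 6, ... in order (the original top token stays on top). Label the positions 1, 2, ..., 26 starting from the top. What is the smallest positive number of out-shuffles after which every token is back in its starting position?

The out-shuffle permutes the 26 positions with cycle lengths [1, 1, 4, 20].
Every token is home exactly when every cycle has completed a whole number of laps, i.e. after lcm(1, 4, 20) = 20 out-shuffles.

20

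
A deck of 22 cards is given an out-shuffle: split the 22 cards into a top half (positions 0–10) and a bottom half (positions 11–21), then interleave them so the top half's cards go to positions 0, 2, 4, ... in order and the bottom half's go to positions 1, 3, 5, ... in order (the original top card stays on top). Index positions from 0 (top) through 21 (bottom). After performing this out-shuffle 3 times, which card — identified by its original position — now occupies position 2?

Work backwards from position 2, undoing one out-shuffle at a time:
2 ← 1 ← 11 ← 16
So the card now at position 2 started at position 16.

16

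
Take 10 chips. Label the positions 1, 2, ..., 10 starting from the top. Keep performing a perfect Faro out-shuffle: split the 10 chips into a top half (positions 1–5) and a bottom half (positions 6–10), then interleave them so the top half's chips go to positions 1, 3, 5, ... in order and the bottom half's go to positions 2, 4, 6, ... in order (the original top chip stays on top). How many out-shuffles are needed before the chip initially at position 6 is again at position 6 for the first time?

6

Follow position 6 under repeated out-shuffles:
6 → 2 → 3 → 5 → 9 → 8 → 6
It first returns after 6 out-shuffles.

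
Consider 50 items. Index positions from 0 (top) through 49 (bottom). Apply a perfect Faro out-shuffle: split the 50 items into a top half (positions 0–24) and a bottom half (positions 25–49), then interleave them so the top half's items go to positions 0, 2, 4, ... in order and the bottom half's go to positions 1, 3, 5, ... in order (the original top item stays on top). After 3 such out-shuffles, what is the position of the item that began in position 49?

49

Position 49 is a fixed point of every out-shuffle, so the item never moves.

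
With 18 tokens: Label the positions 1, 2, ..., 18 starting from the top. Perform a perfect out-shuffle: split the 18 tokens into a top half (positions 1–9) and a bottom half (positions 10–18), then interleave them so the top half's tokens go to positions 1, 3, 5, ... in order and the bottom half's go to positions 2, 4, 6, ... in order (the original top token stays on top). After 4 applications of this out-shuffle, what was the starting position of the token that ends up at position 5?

Work backwards from position 5, undoing one out-shuffle at a time:
5 ← 3 ← 2 ← 10 ← 14
So the token now at position 5 started at position 14.

14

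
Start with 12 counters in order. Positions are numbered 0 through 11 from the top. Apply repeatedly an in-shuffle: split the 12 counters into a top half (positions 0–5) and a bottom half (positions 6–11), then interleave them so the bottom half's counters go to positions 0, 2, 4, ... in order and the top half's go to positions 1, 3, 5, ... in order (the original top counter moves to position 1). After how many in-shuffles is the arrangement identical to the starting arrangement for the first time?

The in-shuffle permutes the 12 positions with cycle lengths [12].
Every counter is home exactly when every cycle has completed a whole number of laps, i.e. after lcm(12) = 12 in-shuffles.

12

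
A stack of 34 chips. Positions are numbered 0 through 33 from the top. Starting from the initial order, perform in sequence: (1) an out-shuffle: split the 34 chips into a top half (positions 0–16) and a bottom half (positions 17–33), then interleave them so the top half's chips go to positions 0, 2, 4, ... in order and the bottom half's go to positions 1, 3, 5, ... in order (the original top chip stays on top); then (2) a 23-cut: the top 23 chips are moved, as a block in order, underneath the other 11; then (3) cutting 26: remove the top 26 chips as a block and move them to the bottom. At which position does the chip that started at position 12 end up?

Track the chip from position 12 forward through each operation:
  after op 1 (out-shuffle): 12 → 24
  after op 2 (cut 23): 24 → 1
  after op 3 (cut 26): 1 → 9

9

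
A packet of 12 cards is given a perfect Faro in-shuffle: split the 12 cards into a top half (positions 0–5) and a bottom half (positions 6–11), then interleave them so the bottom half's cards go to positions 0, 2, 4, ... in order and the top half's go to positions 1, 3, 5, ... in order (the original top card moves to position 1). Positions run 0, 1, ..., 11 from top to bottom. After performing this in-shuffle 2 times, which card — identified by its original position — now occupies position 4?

10

Work backwards from position 4, undoing one in-shuffle at a time:
4 ← 8 ← 10
So the card now at position 4 started at position 10.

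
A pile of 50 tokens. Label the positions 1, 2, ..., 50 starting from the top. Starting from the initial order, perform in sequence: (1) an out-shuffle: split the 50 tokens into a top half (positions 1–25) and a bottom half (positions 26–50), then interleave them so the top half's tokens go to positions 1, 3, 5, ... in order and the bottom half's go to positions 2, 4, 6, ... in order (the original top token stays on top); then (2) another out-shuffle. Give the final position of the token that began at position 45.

Track the token from position 45 forward through each operation:
  after op 1 (out-shuffle): 45 → 40
  after op 2 (out-shuffle): 40 → 30

30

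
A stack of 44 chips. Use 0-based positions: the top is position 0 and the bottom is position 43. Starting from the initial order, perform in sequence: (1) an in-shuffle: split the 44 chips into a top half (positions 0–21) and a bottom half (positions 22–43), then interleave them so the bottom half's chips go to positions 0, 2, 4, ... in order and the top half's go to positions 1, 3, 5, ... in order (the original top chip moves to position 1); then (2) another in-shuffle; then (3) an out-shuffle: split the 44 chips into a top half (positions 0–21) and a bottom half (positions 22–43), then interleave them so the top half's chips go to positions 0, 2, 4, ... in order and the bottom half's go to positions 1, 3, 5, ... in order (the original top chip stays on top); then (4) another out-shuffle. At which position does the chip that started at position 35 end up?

32

Track the chip from position 35 forward through each operation:
  after op 1 (in-shuffle): 35 → 26
  after op 2 (in-shuffle): 26 → 8
  after op 3 (out-shuffle): 8 → 16
  after op 4 (out-shuffle): 16 → 32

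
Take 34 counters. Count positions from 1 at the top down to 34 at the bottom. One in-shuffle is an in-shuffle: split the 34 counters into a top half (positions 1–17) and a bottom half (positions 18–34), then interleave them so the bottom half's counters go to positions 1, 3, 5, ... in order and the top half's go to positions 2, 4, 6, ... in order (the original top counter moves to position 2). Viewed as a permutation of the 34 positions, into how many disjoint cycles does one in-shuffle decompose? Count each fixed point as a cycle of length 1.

Trace each unvisited position around until it returns:
(1 2 4 8 16 32 ... len 12) (3 6 12 24 13 26 ... len 12) (5 10 20) (7 14 28 21) (15 30 25)
5 cycles in total.

5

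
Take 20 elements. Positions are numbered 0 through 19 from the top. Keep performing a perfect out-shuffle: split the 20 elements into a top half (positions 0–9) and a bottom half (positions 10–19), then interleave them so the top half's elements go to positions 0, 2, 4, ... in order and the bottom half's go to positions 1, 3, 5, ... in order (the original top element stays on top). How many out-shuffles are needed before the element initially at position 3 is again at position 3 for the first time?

18

Follow position 3 under repeated out-shuffles:
3 → 6 → 12 → 5 → 10 → 1 → 2 → 4 → 8 → 16 → 13 → 7 → 14 → 9 → 18 → 17 → 15 → 11 → 3
It first returns after 18 out-shuffles.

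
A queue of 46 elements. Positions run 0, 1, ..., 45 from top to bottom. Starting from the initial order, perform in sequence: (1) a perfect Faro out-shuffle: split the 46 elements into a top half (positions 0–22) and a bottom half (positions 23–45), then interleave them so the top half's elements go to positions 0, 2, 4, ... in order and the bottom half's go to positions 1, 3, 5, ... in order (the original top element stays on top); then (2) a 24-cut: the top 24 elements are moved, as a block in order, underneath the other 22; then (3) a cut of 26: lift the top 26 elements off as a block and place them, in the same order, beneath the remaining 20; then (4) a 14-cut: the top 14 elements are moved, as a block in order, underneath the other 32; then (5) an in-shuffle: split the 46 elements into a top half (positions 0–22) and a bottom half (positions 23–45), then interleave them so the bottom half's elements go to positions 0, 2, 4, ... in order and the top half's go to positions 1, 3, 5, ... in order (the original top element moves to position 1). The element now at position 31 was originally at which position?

39

Undo the operations in reverse order, starting from position 31:
  undo op 5 (in-shuffle, from top half): 31 ← 15
  undo op 4 (cut 14): 15 ← 29
  undo op 3 (cut 26): 29 ← 9
  undo op 2 (cut 24): 9 ← 33
  undo op 1 (out-shuffle, from bottom half): 33 ← 39
So the element at position 31 came from original position 39.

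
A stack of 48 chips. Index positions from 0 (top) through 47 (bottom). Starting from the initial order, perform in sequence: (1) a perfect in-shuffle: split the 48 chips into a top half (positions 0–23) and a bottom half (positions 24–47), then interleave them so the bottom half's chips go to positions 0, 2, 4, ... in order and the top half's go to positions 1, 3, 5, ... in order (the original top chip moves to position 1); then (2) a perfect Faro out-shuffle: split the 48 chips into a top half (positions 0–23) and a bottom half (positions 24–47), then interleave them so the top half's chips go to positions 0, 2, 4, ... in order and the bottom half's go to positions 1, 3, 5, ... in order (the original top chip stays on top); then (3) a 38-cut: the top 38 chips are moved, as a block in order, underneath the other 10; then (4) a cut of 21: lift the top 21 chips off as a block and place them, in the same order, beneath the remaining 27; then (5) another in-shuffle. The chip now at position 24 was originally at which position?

Undo the operations in reverse order, starting from position 24:
  undo op 5 (in-shuffle, from bottom half): 24 ← 36
  undo op 4 (cut 21): 36 ← 9
  undo op 3 (cut 38): 9 ← 47
  undo op 2 (out-shuffle, from bottom half): 47 ← 47
  undo op 1 (in-shuffle, from top half): 47 ← 23
So the chip at position 24 came from original position 23.

23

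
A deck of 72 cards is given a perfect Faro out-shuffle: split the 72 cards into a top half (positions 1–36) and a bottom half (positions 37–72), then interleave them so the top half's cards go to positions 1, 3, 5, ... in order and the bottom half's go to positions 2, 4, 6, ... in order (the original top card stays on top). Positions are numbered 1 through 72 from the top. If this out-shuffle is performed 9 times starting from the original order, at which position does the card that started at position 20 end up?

Track the card's position through each out-shuffle:
20 → 39 → 6 → 11 → 21 → 41 → 10 → 19 → 37 → 2

2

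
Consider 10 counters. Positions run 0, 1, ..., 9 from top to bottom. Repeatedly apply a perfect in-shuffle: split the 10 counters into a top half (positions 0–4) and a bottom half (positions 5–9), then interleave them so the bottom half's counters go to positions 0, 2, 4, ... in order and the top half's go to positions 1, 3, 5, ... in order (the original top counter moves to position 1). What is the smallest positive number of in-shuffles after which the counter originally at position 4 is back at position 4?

Follow position 4 under repeated in-shuffles:
4 → 9 → 8 → 6 → 2 → 5 → 0 → 1 → 3 → 7 → 4
It first returns after 10 in-shuffles.

10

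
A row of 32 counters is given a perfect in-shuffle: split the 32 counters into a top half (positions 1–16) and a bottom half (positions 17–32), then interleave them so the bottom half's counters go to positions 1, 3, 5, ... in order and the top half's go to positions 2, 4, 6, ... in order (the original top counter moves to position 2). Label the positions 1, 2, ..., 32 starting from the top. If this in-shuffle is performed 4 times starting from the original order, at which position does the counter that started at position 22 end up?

22

Track the counter's position through each in-shuffle:
22 → 11 → 22 → 11 → 22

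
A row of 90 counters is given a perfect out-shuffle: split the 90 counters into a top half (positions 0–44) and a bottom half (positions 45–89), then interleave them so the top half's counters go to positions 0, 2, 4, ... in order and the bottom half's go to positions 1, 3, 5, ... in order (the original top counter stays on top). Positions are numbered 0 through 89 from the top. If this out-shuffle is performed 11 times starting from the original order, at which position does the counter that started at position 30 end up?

30

Track the counter's position through each out-shuffle:
30 → 60 → 31 → 62 → 35 → 70 → 51 → 13 → 26 → 52 → 15 → 30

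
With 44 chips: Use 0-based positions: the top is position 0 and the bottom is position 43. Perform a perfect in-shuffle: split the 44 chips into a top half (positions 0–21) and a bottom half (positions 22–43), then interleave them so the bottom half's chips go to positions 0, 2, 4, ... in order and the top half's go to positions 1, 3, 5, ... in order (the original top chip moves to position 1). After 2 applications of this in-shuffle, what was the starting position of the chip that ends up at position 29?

29

Work backwards from position 29, undoing one in-shuffle at a time:
29 ← 14 ← 29
So the chip now at position 29 started at position 29.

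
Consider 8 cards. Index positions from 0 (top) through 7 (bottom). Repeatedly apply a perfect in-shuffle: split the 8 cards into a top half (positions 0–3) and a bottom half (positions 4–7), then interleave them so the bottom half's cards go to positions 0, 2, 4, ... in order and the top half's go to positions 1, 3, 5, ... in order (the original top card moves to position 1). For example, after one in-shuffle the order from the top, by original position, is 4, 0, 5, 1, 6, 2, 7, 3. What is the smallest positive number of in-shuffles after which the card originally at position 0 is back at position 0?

6

Follow position 0 under repeated in-shuffles:
0 → 1 → 3 → 7 → 6 → 4 → 0
It first returns after 6 in-shuffles.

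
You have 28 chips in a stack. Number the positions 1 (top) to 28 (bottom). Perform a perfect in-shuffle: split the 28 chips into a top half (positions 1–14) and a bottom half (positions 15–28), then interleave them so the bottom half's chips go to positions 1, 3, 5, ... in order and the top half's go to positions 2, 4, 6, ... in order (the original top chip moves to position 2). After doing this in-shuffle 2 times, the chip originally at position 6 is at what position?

24

Track the chip's position through each in-shuffle:
6 → 12 → 24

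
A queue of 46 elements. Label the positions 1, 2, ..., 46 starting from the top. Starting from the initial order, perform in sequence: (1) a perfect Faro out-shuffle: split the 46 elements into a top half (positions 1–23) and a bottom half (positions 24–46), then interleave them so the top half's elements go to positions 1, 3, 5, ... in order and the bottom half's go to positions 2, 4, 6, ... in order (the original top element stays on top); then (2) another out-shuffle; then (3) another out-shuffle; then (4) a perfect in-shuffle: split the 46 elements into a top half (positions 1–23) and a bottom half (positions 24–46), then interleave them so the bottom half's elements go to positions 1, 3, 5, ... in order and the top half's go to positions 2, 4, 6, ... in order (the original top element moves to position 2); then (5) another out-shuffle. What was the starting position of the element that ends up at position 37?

5

Undo the operations in reverse order, starting from position 37:
  undo op 5 (out-shuffle, from top half): 37 ← 19
  undo op 4 (in-shuffle, from bottom half): 19 ← 33
  undo op 3 (out-shuffle, from top half): 33 ← 17
  undo op 2 (out-shuffle, from top half): 17 ← 9
  undo op 1 (out-shuffle, from top half): 9 ← 5
So the element at position 37 came from original position 5.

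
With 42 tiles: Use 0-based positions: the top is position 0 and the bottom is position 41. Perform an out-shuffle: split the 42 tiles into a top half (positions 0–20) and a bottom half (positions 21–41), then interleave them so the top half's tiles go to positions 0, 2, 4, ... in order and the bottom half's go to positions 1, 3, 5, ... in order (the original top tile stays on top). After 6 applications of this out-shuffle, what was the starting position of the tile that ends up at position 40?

16

Work backwards from position 40, undoing one out-shuffle at a time:
40 ← 20 ← 10 ← 5 ← 23 ← 32 ← 16
So the tile now at position 40 started at position 16.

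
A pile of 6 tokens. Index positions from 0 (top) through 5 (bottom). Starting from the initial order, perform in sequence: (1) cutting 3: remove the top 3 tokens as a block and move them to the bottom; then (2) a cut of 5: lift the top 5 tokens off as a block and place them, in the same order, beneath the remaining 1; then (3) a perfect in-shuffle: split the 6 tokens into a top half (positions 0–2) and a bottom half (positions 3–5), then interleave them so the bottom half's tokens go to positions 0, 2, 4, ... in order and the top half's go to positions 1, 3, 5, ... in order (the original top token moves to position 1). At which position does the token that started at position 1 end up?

Track the token from position 1 forward through each operation:
  after op 1 (cut 3): 1 → 4
  after op 2 (cut 5): 4 → 5
  after op 3 (in-shuffle): 5 → 4

4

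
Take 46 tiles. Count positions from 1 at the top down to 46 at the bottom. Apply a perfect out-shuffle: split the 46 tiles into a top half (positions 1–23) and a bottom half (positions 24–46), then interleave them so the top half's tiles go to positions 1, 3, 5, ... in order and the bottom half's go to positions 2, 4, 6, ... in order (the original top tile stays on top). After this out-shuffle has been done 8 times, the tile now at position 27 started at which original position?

12

Work backwards from position 27, undoing one out-shuffle at a time:
27 ← 14 ← 30 ← 38 ← 42 ← 44 ← 45 ← 23 ← 12
So the tile now at position 27 started at position 12.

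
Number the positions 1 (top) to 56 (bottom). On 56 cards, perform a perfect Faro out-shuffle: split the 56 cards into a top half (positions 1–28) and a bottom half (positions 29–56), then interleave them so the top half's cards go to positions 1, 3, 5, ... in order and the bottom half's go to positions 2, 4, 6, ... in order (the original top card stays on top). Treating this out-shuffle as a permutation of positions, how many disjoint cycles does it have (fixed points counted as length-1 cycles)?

Trace each unvisited position around until it returns:
(1) (2 3 5 9 17 33 ... len 20) (4 7 13 25 49 42 ... len 20) (6 11 21 41 26 51 46 36 16 31) (12 23 45 34) (56)
6 cycles in total.

6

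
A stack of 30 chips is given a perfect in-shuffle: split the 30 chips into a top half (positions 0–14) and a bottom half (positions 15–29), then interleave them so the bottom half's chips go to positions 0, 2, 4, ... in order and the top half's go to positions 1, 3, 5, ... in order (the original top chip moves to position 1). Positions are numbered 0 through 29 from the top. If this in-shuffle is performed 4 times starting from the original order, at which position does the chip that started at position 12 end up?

21

Track the chip's position through each in-shuffle:
12 → 25 → 20 → 10 → 21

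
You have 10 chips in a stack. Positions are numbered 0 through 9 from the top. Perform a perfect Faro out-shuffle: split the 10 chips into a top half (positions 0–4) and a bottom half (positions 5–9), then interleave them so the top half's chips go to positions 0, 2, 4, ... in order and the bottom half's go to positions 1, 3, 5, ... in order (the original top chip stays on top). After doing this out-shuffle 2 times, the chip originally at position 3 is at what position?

3

Track the chip's position through each out-shuffle:
3 → 6 → 3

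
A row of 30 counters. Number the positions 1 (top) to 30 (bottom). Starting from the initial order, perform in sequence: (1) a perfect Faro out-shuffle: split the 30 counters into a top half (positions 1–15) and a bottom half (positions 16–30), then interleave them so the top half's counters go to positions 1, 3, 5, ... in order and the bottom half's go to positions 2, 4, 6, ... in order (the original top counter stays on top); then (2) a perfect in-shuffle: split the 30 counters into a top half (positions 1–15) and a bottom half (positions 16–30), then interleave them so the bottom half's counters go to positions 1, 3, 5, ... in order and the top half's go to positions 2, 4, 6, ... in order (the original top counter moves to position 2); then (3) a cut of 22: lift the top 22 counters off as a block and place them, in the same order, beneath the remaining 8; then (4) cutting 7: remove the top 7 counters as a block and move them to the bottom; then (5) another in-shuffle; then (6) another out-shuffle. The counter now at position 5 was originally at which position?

Undo the operations in reverse order, starting from position 5:
  undo op 6 (out-shuffle, from top half): 5 ← 3
  undo op 5 (in-shuffle, from bottom half): 3 ← 17
  undo op 4 (cut 7): 17 ← 24
  undo op 3 (cut 22): 24 ← 16
  undo op 2 (in-shuffle, from top half): 16 ← 8
  undo op 1 (out-shuffle, from bottom half): 8 ← 19
So the counter at position 5 came from original position 19.

19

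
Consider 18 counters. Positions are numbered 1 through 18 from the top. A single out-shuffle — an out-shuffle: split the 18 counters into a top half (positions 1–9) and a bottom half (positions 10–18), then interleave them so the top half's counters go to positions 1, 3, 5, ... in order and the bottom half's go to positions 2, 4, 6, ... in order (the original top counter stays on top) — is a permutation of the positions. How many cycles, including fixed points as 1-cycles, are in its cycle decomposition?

Trace each unvisited position around until it returns:
(1) (2 3 5 9 17 16 14 10) (4 7 13 8 15 12 6 11) (18)
4 cycles in total.

4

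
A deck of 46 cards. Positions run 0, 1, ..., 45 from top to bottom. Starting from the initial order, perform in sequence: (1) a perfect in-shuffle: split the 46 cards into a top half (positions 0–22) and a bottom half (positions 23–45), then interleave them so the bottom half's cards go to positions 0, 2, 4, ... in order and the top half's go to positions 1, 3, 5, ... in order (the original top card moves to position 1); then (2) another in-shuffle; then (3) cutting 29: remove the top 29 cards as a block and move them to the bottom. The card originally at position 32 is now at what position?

Track the card from position 32 forward through each operation:
  after op 1 (in-shuffle): 32 → 18
  after op 2 (in-shuffle): 18 → 37
  after op 3 (cut 29): 37 → 8

8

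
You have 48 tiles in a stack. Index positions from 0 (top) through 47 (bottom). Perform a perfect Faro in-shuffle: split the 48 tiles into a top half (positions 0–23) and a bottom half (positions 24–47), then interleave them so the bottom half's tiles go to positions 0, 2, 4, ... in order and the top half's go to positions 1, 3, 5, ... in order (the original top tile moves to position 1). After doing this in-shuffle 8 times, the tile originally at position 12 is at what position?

Track the tile's position through each in-shuffle:
12 → 25 → 2 → 5 → 11 → 23 → 47 → 46 → 44

44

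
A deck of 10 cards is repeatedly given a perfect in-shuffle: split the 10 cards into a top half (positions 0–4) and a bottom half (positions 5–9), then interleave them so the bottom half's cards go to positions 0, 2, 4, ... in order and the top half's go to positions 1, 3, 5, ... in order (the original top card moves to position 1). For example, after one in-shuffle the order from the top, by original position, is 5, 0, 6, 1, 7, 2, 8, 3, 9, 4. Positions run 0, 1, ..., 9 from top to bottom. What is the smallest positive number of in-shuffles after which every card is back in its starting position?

The in-shuffle permutes the 10 positions with cycle lengths [10].
Every card is home exactly when every cycle has completed a whole number of laps, i.e. after lcm(10) = 10 in-shuffles.

10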